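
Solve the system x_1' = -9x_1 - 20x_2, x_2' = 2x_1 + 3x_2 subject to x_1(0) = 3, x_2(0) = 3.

Coefficient matrix A = [[-9, -20], [2, 3]].
Characteristic polynomial det(A - λI) = λ^2 + 6λ + 13 = 0.
Eigenvalues λ = -3 ± 2i (complex conjugate pair).
For λ=-3+2i: an eigenvector is (-1,0) - i(3,-1) = (-1 - 3i, 0 + i).
A real fundamental pair from Re and Im of e^((-3+2i)t)v: X_1 = e^(-3t)(cos(2t)·(-1,0) + sin(2t)·(3,-1)), X_2 = e^(-3t)(sin(2t)·(-1,0) - cos(2t)·(3,-1)).
General solution: C_1X_1 + C_2X_2.
Applying x_1(0)=3, x_2(0)=3 gives C_1=-12, C_2=3.

x_1(t) = -39e^(-3t)sin(2t) + 3e^(-3t)cos(2t), x_2(t) = 12e^(-3t)sin(2t) + 3e^(-3t)cos(2t)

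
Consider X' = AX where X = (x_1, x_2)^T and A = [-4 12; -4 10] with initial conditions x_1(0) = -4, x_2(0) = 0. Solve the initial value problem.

Coefficient matrix A = [[-4, 12], [-4, 10]].
Characteristic polynomial det(A - λI) = λ^2 - 6λ + 8 = 0.
Eigenvalues λ = 4, 2.
For λ=4: (A-λI) row 1 is [-8, 12], so an eigenvector is (3, 2).
For λ=2: (A-λI) row 1 is [-6, 12], so an eigenvector is (2, 1).
General solution: K_1e^(4t)(3,2) + K_2e^(2t)(2,1).
Applying x_1(0)=-4, x_2(0)=0 gives K_1=4, K_2=-8.

x_1(t) = 12e^(4t) - 16e^(2t), x_2(t) = 8e^(4t) - 8e^(2t)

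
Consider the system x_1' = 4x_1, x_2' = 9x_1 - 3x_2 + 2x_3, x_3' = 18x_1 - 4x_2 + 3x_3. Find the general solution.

Coefficient matrix A = [[4, 0, 0], [9, -3, 2], [18, -4, 3]].
det(A - λI) = 0 gives eigenvalues λ = 4, -1, 1.
For λ=4: eigenvector (1,3,6).
For λ=-1: eigenvector (0,1,1).
For λ=1: eigenvector (0,1,2).
General solution: c_1e^(4t)(1,3,6) + c_2e^(-t)(0,1,1) + c_3e^(t)(0,1,2).

x_1(t) = c_1e^(4t), x_2(t) = 3c_1e^(4t) + c_2e^(-t) + c_3e^(t), x_3(t) = 6c_1e^(4t) + c_2e^(-t) + 2c_3e^(t)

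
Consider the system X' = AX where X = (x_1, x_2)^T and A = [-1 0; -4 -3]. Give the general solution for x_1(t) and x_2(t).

Coefficient matrix A = [[-1, 0], [-4, -3]].
Characteristic polynomial det(A - λI) = λ^2 + 4λ + 3 = 0.
Eigenvalues λ = -1, -3.
For λ=-1: (A-λI) row 2 is [-4, -2], so an eigenvector is (-1, 2).
For λ=-3: (A-λI) row 1 is [2, 0], so an eigenvector is (0, -1).
General solution: C_1e^(-t)(-1,2) + C_2e^(-3t)(0,-1).

x_1(t) = -C_1e^(-t), x_2(t) = 2C_1e^(-t) - C_2e^(-3t)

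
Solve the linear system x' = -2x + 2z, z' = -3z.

Coefficient matrix A = [[-2, 2], [0, -3]].
Characteristic polynomial det(A - λI) = λ^2 + 5λ + 6 = 0.
Eigenvalues λ = -3, -2.
For λ=-3: (A-λI) row 1 is [1, 2], so an eigenvector is (-2, 1).
For λ=-2: (A-λI) row 1 is [0, 2], so an eigenvector is (1, 0).
General solution: c_1e^(-3t)(-2,1) + c_2e^(-2t)(1,0).

x(t) = -2c_1e^(-3t) + c_2e^(-2t), z(t) = c_1e^(-3t)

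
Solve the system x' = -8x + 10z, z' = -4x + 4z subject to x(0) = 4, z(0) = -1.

Coefficient matrix A = [[-8, 10], [-4, 4]].
Characteristic polynomial det(A - λI) = λ^2 + 4λ + 8 = 0.
Eigenvalues λ = -2 ± 2i (complex conjugate pair).
For λ=-2+2i: an eigenvector is (-2,-1) - i(1,1) = (-2 - i, -1 - i).
A real fundamental pair from Re and Im of e^((-2+2i)t)v: X_1 = e^(-2t)(cos(2t)·(-2,-1) + sin(2t)·(1,1)), X_2 = e^(-2t)(sin(2t)·(-2,-1) - cos(2t)·(1,1)).
General solution: C_1X_1 + C_2X_2.
Applying x(0)=4, z(0)=-1 gives C_1=-5, C_2=6.

x(t) = -17e^(-2t)sin(2t) + 4e^(-2t)cos(2t), z(t) = -11e^(-2t)sin(2t) - e^(-2t)cos(2t)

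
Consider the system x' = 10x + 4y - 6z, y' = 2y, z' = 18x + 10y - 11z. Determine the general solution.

x(t) = 2C_1e^(t) - 2C_2e^(2t) - C_3e^(-2t), y(t) = C_2e^(2t), z(t) = 3C_1e^(t) - 2C_2e^(2t) - 2C_3e^(-2t)

Coefficient matrix A = [[10, 4, -6], [0, 2, 0], [18, 10, -11]].
det(A - λI) = 0 gives eigenvalues λ = 1, 2, -2.
For λ=1: eigenvector (2,0,3).
For λ=2: eigenvector (-2,1,-2).
For λ=-2: eigenvector (-1,0,-2).
General solution: C_1e^(t)(2,0,3) + C_2e^(2t)(-2,1,-2) + C_3e^(-2t)(-1,0,-2).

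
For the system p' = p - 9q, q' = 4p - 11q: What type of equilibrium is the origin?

A = [[1,-9],[4,-11]]; det(A-λI) = λ^2 + 10λ + 25.
repeated λ = -5 with a single eigenvector.

stable improper node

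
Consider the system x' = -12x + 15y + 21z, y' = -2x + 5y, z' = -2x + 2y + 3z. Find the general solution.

Coefficient matrix A = [[-12, 15, 21], [-2, 5, 0], [-2, 2, 3]].
det(A - λI) = 0 gives eigenvalues λ = -4, 3, -3.
For λ=-4: eigenvector (9,2,2).
For λ=3: eigenvector (1,1,0).
For λ=-3: eigenvector (4,1,1).
General solution: c_1e^(-4t)(9,2,2) + c_2e^(3t)(1,1,0) + c_3e^(-3t)(4,1,1).

x(t) = 9c_1e^(-4t) + c_2e^(3t) + 4c_3e^(-3t), y(t) = 2c_1e^(-4t) + c_2e^(3t) + c_3e^(-3t), z(t) = 2c_1e^(-4t) + c_3e^(-3t)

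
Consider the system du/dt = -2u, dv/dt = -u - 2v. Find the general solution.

Coefficient matrix A = [[-2, 0], [-1, -2]].
Characteristic polynomial det(A - λI) = λ^2 + 4λ + 4 = 0.
Single eigenvalue λ = -2 with algebraic multiplicity 2.
Eigenvector v = (0,-1); generalized eigenvector w with (A-λI)w=v is (1,-1).
General solution: e^(-2t)[c_1·v + c_2·(t·v + w)].

u(t) = c_2e^(-2t), v(t) = -c_1e^(-2t) - c_2te^(-2t) - c_2e^(-2t)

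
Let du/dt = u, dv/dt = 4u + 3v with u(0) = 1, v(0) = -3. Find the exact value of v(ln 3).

-33

A = [[1,0],[4,3]]; eigenvalues λ = 1, 3.
Eigenvectors: (1,-2) for λ=1, (0,-1) for λ=3.
From the initial condition, c_1 = 1, c_2 = 1.
v(ln 3) = (1)(3^1)(-2) + (1)(3^3)(-1) = -33.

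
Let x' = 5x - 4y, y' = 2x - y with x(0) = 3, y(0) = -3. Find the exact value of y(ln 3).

135

A = [[5,-4],[2,-1]]; eigenvalues λ = 3, 1.
Eigenvectors: (2,1) for λ=3, (1,1) for λ=1.
From the initial condition, c_1 = 6, c_2 = -9.
y(ln 3) = (6)(3^3)(1) + (-9)(3^1)(1) = 135.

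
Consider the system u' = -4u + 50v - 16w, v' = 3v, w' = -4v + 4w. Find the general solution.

Coefficient matrix A = [[-4, 50, -16], [0, 3, 0], [0, -4, 4]].
det(A - λI) = 0 gives eigenvalues λ = 4, 3, -4.
For λ=4: eigenvector (-2,0,1).
For λ=3: eigenvector (-2,1,4).
For λ=-4: eigenvector (1,0,0).
General solution: C_1e^(4t)(-2,0,1) + C_2e^(3t)(-2,1,4) + C_3e^(-4t)(1,0,0).

u(t) = -2C_1e^(4t) - 2C_2e^(3t) + C_3e^(-4t), v(t) = C_2e^(3t), w(t) = C_1e^(4t) + 4C_2e^(3t)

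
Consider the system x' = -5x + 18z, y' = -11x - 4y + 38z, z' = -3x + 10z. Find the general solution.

Coefficient matrix A = [[-5, 0, 18], [-11, -4, 38], [-3, 0, 10]].
det(A - λI) = 0 gives eigenvalues λ = 4, -4, 1.
For λ=4: eigenvector (2,2,1).
For λ=-4: eigenvector (0,1,0).
For λ=1: eigenvector (-3,-1,-1).
General solution: K_1e^(4t)(2,2,1) + K_2e^(-4t)(0,1,0) + K_3e^(t)(-3,-1,-1).

x(t) = 2K_1e^(4t) - 3K_3e^(t), y(t) = 2K_1e^(4t) + K_2e^(-4t) - K_3e^(t), z(t) = K_1e^(4t) - K_3e^(t)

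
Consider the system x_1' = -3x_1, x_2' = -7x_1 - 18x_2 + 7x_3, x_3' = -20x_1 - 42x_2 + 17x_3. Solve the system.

Coefficient matrix A = [[-3, 0, 0], [-7, -18, 7], [-20, -42, 17]].
det(A - λI) = 0 gives eigenvalues λ = -4, -3, 3.
For λ=-4: eigenvector (0,1,2).
For λ=-3: eigenvector (1,0,1).
For λ=3: eigenvector (0,1,3).
General solution: c_1e^(-4t)(0,1,2) + c_2e^(-3t)(1,0,1) + c_3e^(3t)(0,1,3).

x_1(t) = c_2e^(-3t), x_2(t) = c_1e^(-4t) + c_3e^(3t), x_3(t) = 2c_1e^(-4t) + c_2e^(-3t) + 3c_3e^(3t)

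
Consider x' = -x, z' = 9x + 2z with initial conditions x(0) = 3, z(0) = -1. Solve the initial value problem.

Coefficient matrix A = [[-1, 0], [9, 2]].
Characteristic polynomial det(A - λI) = λ^2 - λ - 2 = 0.
Eigenvalues λ = -1, 2.
For λ=-1: (A-λI) row 2 is [9, 3], so an eigenvector is (1, -3).
For λ=2: (A-λI) row 1 is [-3, 0], so an eigenvector is (0, 1).
General solution: c_1e^(-t)(1,-3) + c_2e^(2t)(0,1).
Applying x(0)=3, z(0)=-1 gives c_1=3, c_2=8.

x(t) = 3e^(-t), z(t) = 8e^(2t) - 9e^(-t)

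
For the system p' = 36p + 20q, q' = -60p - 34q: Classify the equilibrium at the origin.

A = [[36,20],[-60,-34]]; det(A-λI) = λ^2 - 2λ - 24.
λ = 6, -4: opposite signs.

saddle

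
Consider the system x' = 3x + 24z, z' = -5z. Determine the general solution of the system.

x(t) = -c_1e^(3t) + 3c_2e^(-5t), z(t) = -c_2e^(-5t)

Coefficient matrix A = [[3, 24], [0, -5]].
Characteristic polynomial det(A - λI) = λ^2 + 2λ - 15 = 0.
Eigenvalues λ = 3, -5.
For λ=3: (A-λI) row 1 is [0, 24], so an eigenvector is (-1, 0).
For λ=-5: (A-λI) row 1 is [8, 24], so an eigenvector is (3, -1).
General solution: c_1e^(3t)(-1,0) + c_2e^(-5t)(3,-1).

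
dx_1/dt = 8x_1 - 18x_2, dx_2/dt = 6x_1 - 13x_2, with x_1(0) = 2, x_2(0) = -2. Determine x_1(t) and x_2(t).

x_1(t) = 20e^(-t) - 18e^(-4t), x_2(t) = 10e^(-t) - 12e^(-4t)

Coefficient matrix A = [[8, -18], [6, -13]].
Characteristic polynomial det(A - λI) = λ^2 + 5λ + 4 = 0.
Eigenvalues λ = -1, -4.
For λ=-1: (A-λI) row 1 is [9, -18], so an eigenvector is (-2, -1).
For λ=-4: (A-λI) row 1 is [12, -18], so an eigenvector is (-3, -2).
General solution: c_1e^(-t)(-2,-1) + c_2e^(-4t)(-3,-2).
Applying x_1(0)=2, x_2(0)=-2 gives c_1=-10, c_2=6.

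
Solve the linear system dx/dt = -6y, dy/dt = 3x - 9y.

x(t) = -c_1e^(-6t) - 2c_2e^(-3t), y(t) = -c_1e^(-6t) - c_2e^(-3t)

Coefficient matrix A = [[0, -6], [3, -9]].
Characteristic polynomial det(A - λI) = λ^2 + 9λ + 18 = 0.
Eigenvalues λ = -6, -3.
For λ=-6: (A-λI) row 1 is [6, -6], so an eigenvector is (-1, -1).
For λ=-3: (A-λI) row 1 is [3, -6], so an eigenvector is (-2, -1).
General solution: c_1e^(-6t)(-1,-1) + c_2e^(-3t)(-2,-1).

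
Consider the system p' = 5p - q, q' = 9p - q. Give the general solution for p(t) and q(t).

p(t) = -c_1e^(2t) - c_2te^(2t) - c_2e^(2t), q(t) = -3c_1e^(2t) - 3c_2te^(2t) - 2c_2e^(2t)

Coefficient matrix A = [[5, -1], [9, -1]].
Characteristic polynomial det(A - λI) = λ^2 - 4λ + 4 = 0.
Single eigenvalue λ = 2 with algebraic multiplicity 2.
Eigenvector v = (-1,-3); generalized eigenvector w with (A-λI)w=v is (-1,-2).
General solution: e^(2t)[c_1·v + c_2·(t·v + w)].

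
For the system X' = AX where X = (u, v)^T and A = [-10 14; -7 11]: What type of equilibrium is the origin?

saddle

A = [[-10,14],[-7,11]]; det(A-λI) = λ^2 - λ - 12.
λ = -3, 4: opposite signs.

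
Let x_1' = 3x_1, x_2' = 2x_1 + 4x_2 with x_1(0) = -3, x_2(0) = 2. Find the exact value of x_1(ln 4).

-192

A = [[3,0],[2,4]]; eigenvalues λ = 3, 4.
Eigenvectors: (1,-2) for λ=3, (0,1) for λ=4.
From the initial condition, c_1 = -3, c_2 = -4.
x_1(ln 4) = (-3)(4^3)(1) + (-4)(4^4)(0) = -192.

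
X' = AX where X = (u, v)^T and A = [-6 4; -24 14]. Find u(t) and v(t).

u(t) = K_1e^(2t) + K_2e^(6t), v(t) = 2K_1e^(2t) + 3K_2e^(6t)

Coefficient matrix A = [[-6, 4], [-24, 14]].
Characteristic polynomial det(A - λI) = λ^2 - 8λ + 12 = 0.
Eigenvalues λ = 2, 6.
For λ=2: (A-λI) row 1 is [-8, 4], so an eigenvector is (1, 2).
For λ=6: (A-λI) row 1 is [-12, 4], so an eigenvector is (1, 3).
General solution: K_1e^(2t)(1,2) + K_2e^(6t)(1,3).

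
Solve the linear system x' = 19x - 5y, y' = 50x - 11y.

x(t) = C_1e^(4t)cos(5t) + C_2e^(4t)sin(5t), y(t) = C_1e^(4t)sin(5t) + 3C_1e^(4t)cos(5t) + 3C_2e^(4t)sin(5t) - C_2e^(4t)cos(5t)

Coefficient matrix A = [[19, -5], [50, -11]].
Characteristic polynomial det(A - λI) = λ^2 - 8λ + 41 = 0.
Eigenvalues λ = 4 ± 5i (complex conjugate pair).
For λ=4+5i: an eigenvector is (1,3) - i(0,1) = (1, 3 - i).
A real fundamental pair from Re and Im of e^((4+5i)t)v: X_1 = e^(4t)(cos(5t)·(1,3) + sin(5t)·(0,1)), X_2 = e^(4t)(sin(5t)·(1,3) - cos(5t)·(0,1)).
General solution: C_1X_1 + C_2X_2.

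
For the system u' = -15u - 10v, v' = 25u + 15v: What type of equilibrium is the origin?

A = [[-15,-10],[25,15]]; det(A-λI) = λ^2 + 25.
λ = 0 ± 5i: zero real part.

center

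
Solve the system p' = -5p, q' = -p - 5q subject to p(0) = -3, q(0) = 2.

Coefficient matrix A = [[-5, 0], [-1, -5]].
Characteristic polynomial det(A - λI) = λ^2 + 10λ + 25 = 0.
Single eigenvalue λ = -5 with algebraic multiplicity 2.
Eigenvector v = (0,-1); generalized eigenvector w with (A-λI)w=v is (1,-2).
General solution: e^(-5t)[c_1·v + c_2·(t·v + w)].
Applying p(0)=-3, q(0)=2 gives c_1=4, c_2=-3.

p(t) = -3e^(-5t), q(t) = 3te^(-5t) + 2e^(-5t)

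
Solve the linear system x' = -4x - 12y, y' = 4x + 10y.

Coefficient matrix A = [[-4, -12], [4, 10]].
Characteristic polynomial det(A - λI) = λ^2 - 6λ + 8 = 0.
Eigenvalues λ = 4, 2.
For λ=4: (A-λI) row 1 is [-8, -12], so an eigenvector is (-3, 2).
For λ=2: (A-λI) row 1 is [-6, -12], so an eigenvector is (2, -1).
General solution: K_1e^(4t)(-3,2) + K_2e^(2t)(2,-1).

x(t) = -3K_1e^(4t) + 2K_2e^(2t), y(t) = 2K_1e^(4t) - K_2e^(2t)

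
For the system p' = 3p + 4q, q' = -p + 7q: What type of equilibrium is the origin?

A = [[3,4],[-1,7]]; det(A-λI) = λ^2 - 10λ + 25.
repeated λ = 5 with a single eigenvector.

unstable improper node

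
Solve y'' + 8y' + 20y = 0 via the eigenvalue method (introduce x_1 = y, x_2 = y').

y(t) = c_1e^(-4t)cos(2t) + c_2e^(-4t)sin(2t)

Let x_1 = y, x_2 = y'. Then x_1' = x_2 and x_2' = -20x_1 - 8x_2.
A = [[0,1],[-20,-8]]; det(A-λI) = λ^2 + 8λ + 20.
Eigenvalues λ = -4 ± 2i.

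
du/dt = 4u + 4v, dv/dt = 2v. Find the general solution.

Coefficient matrix A = [[4, 4], [0, 2]].
Characteristic polynomial det(A - λI) = λ^2 - 6λ + 8 = 0.
Eigenvalues λ = 4, 2.
For λ=4: (A-λI) row 1 is [0, 4], so an eigenvector is (1, 0).
For λ=2: (A-λI) row 1 is [2, 4], so an eigenvector is (-2, 1).
General solution: C_1e^(4t)(1,0) + C_2e^(2t)(-2,1).

u(t) = C_1e^(4t) - 2C_2e^(2t), v(t) = C_2e^(2t)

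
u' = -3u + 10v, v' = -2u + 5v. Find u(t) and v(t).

u(t) = c_1e^(t)sin(2t) + 2c_1e^(t)cos(2t) + 2c_2e^(t)sin(2t) - c_2e^(t)cos(2t), v(t) = c_1e^(t)cos(2t) + c_2e^(t)sin(2t)

Coefficient matrix A = [[-3, 10], [-2, 5]].
Characteristic polynomial det(A - λI) = λ^2 - 2λ + 5 = 0.
Eigenvalues λ = 1 ± 2i (complex conjugate pair).
For λ=1+2i: an eigenvector is (2,1) - i(1,0) = (2 - i, 1).
A real fundamental pair from Re and Im of e^((1+2i)t)v: X_1 = e^(t)(cos(2t)·(2,1) + sin(2t)·(1,0)), X_2 = e^(t)(sin(2t)·(2,1) - cos(2t)·(1,0)).
General solution: c_1X_1 + c_2X_2.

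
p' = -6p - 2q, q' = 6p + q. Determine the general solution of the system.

Coefficient matrix A = [[-6, -2], [6, 1]].
Characteristic polynomial det(A - λI) = λ^2 + 5λ + 6 = 0.
Eigenvalues λ = -2, -3.
For λ=-2: (A-λI) row 1 is [-4, -2], so an eigenvector is (1, -2).
For λ=-3: (A-λI) row 1 is [-3, -2], so an eigenvector is (2, -3).
General solution: c_1e^(-2t)(1,-2) + c_2e^(-3t)(2,-3).

p(t) = c_1e^(-2t) + 2c_2e^(-3t), q(t) = -2c_1e^(-2t) - 3c_2e^(-3t)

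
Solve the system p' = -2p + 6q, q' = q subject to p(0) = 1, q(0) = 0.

p(t) = e^(-2t), q(t) = 0

Coefficient matrix A = [[-2, 6], [0, 1]].
Characteristic polynomial det(A - λI) = λ^2 + λ - 2 = 0.
Eigenvalues λ = -2, 1.
For λ=-2: (A-λI) row 1 is [0, 6], so an eigenvector is (-1, 0).
For λ=1: (A-λI) row 1 is [-3, 6], so an eigenvector is (-2, -1).
General solution: c_1e^(-2t)(-1,0) + c_2e^(t)(-2,-1).
Applying p(0)=1, q(0)=0 gives c_1=-1, c_2=0.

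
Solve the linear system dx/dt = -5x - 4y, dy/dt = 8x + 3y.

x(t) = c_1e^(-t)cos(4t) + c_2e^(-t)sin(4t), y(t) = c_1e^(-t)sin(4t) - c_1e^(-t)cos(4t) - c_2e^(-t)sin(4t) - c_2e^(-t)cos(4t)

Coefficient matrix A = [[-5, -4], [8, 3]].
Characteristic polynomial det(A - λI) = λ^2 + 2λ + 17 = 0.
Eigenvalues λ = -1 ± 4i (complex conjugate pair).
For λ=-1+4i: an eigenvector is (1,-1) - i(0,1) = (1, -1 - i).
A real fundamental pair from Re and Im of e^((-1+4i)t)v: X_1 = e^(-t)(cos(4t)·(1,-1) + sin(4t)·(0,1)), X_2 = e^(-t)(sin(4t)·(1,-1) - cos(4t)·(0,1)).
General solution: c_1X_1 + c_2X_2.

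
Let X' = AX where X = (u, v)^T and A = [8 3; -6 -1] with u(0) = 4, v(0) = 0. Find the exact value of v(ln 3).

-1872

A = [[8,3],[-6,-1]]; eigenvalues λ = 5, 2.
Eigenvectors: (1,-1) for λ=5, (-1,2) for λ=2.
From the initial condition, c_1 = 8, c_2 = 4.
v(ln 3) = (8)(3^5)(-1) + (4)(3^2)(2) = -1872.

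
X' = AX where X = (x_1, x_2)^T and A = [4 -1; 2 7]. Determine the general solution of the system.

x_1(t) = C_1e^(6t) + C_2e^(5t), x_2(t) = -2C_1e^(6t) - C_2e^(5t)

Coefficient matrix A = [[4, -1], [2, 7]].
Characteristic polynomial det(A - λI) = λ^2 - 11λ + 30 = 0.
Eigenvalues λ = 6, 5.
For λ=6: (A-λI) row 1 is [-2, -1], so an eigenvector is (1, -2).
For λ=5: (A-λI) row 1 is [-1, -1], so an eigenvector is (1, -1).
General solution: C_1e^(6t)(1,-2) + C_2e^(5t)(1,-1).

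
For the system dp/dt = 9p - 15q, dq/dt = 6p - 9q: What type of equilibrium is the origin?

center

A = [[9,-15],[6,-9]]; det(A-λI) = λ^2 + 9.
λ = 0 ± 3i: zero real part.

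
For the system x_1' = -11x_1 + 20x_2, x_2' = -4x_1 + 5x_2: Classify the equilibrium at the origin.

stable spiral

A = [[-11,20],[-4,5]]; det(A-λI) = λ^2 + 6λ + 25.
λ = -3 ± 4i: negative real part.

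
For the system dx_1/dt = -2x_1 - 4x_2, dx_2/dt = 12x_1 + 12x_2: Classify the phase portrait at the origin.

unstable node

A = [[-2,-4],[12,12]]; det(A-λI) = λ^2 - 10λ + 24.
λ = 6, 4: both positive.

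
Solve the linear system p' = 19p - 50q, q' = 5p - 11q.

p(t) = C_1e^(4t)sin(5t) - 3C_1e^(4t)cos(5t) - 3C_2e^(4t)sin(5t) - C_2e^(4t)cos(5t), q(t) = -C_1e^(4t)cos(5t) - C_2e^(4t)sin(5t)

Coefficient matrix A = [[19, -50], [5, -11]].
Characteristic polynomial det(A - λI) = λ^2 - 8λ + 41 = 0.
Eigenvalues λ = 4 ± 5i (complex conjugate pair).
For λ=4+5i: an eigenvector is (-3,-1) - i(1,0) = (-3 - i, -1).
A real fundamental pair from Re and Im of e^((4+5i)t)v: X_1 = e^(4t)(cos(5t)·(-3,-1) + sin(5t)·(1,0)), X_2 = e^(4t)(sin(5t)·(-3,-1) - cos(5t)·(1,0)).
General solution: C_1X_1 + C_2X_2.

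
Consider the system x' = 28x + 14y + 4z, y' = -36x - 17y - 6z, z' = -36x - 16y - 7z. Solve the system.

Coefficient matrix A = [[28, 14, 4], [-36, -17, -6], [-36, -16, -7]].
det(A - λI) = 0 gives eigenvalues λ = 1, 4, -1.
For λ=1: eigenvector (2,-3,-3).
For λ=4: eigenvector (-3,4,4).
For λ=-1: eigenvector (-2,3,4).
General solution: c_1e^(t)(2,-3,-3) + c_2e^(4t)(-3,4,4) + c_3e^(-t)(-2,3,4).

x(t) = 2c_1e^(t) - 3c_2e^(4t) - 2c_3e^(-t), y(t) = -3c_1e^(t) + 4c_2e^(4t) + 3c_3e^(-t), z(t) = -3c_1e^(t) + 4c_2e^(4t) + 4c_3e^(-t)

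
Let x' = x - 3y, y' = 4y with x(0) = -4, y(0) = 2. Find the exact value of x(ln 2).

-36

A = [[1,-3],[0,4]]; eigenvalues λ = 4, 1.
Eigenvectors: (-1,1) for λ=4, (-1,0) for λ=1.
From the initial condition, c_1 = 2, c_2 = 2.
x(ln 2) = (2)(2^4)(-1) + (2)(2^1)(-1) = -36.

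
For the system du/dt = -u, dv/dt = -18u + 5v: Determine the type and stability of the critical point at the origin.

saddle

A = [[-1,0],[-18,5]]; det(A-λI) = λ^2 - 4λ - 5.
λ = 5, -1: opposite signs.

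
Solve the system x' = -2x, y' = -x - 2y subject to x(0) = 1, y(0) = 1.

x(t) = e^(-2t), y(t) = -te^(-2t) + e^(-2t)

Coefficient matrix A = [[-2, 0], [-1, -2]].
Characteristic polynomial det(A - λI) = λ^2 + 4λ + 4 = 0.
Single eigenvalue λ = -2 with algebraic multiplicity 2.
Eigenvector v = (0,-1); generalized eigenvector w with (A-λI)w=v is (1,-1).
General solution: e^(-2t)[K_1·v + K_2·(t·v + w)].
Applying x(0)=1, y(0)=1 gives K_1=-2, K_2=1.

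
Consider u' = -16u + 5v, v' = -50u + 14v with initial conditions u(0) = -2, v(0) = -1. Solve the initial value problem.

Coefficient matrix A = [[-16, 5], [-50, 14]].
Characteristic polynomial det(A - λI) = λ^2 + 2λ + 26 = 0.
Eigenvalues λ = -1 ± 5i (complex conjugate pair).
For λ=-1+5i: an eigenvector is (-1,-3) - i(0,1) = (-1, -3 - i).
A real fundamental pair from Re and Im of e^((-1+5i)t)v: X_1 = e^(-t)(cos(5t)·(-1,-3) + sin(5t)·(0,1)), X_2 = e^(-t)(sin(5t)·(-1,-3) - cos(5t)·(0,1)).
General solution: K_1X_1 + K_2X_2.
Applying u(0)=-2, v(0)=-1 gives K_1=2, K_2=-5.

u(t) = 5e^(-t)sin(5t) - 2e^(-t)cos(5t), v(t) = 17e^(-t)sin(5t) - e^(-t)cos(5t)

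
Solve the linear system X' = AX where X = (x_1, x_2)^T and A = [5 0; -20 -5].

x_1(t) = K_2e^(5t), x_2(t) = -K_1e^(-5t) - 2K_2e^(5t)

Coefficient matrix A = [[5, 0], [-20, -5]].
Characteristic polynomial det(A - λI) = λ^2 - 25 = 0.
Eigenvalues λ = -5, 5.
For λ=-5: (A-λI) row 1 is [10, 0], so an eigenvector is (0, -1).
For λ=5: (A-λI) row 2 is [-20, -10], so an eigenvector is (1, -2).
General solution: K_1e^(-5t)(0,-1) + K_2e^(5t)(1,-2).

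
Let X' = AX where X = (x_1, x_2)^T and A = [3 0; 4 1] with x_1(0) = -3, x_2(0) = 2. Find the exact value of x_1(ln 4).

-192

A = [[3,0],[4,1]]; eigenvalues λ = 1, 3.
Eigenvectors: (0,-1) for λ=1, (1,2) for λ=3.
From the initial condition, c_1 = -8, c_2 = -3.
x_1(ln 4) = (-8)(4^1)(0) + (-3)(4^3)(1) = -192.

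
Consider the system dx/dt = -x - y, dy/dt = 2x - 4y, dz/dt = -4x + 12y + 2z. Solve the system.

x(t) = c_2e^(-2t) - c_3e^(-3t), y(t) = c_2e^(-2t) - 2c_3e^(-3t), z(t) = c_1e^(2t) - 2c_2e^(-2t) + 4c_3e^(-3t)

Coefficient matrix A = [[-1, -1, 0], [2, -4, 0], [-4, 12, 2]].
det(A - λI) = 0 gives eigenvalues λ = 2, -2, -3.
For λ=2: eigenvector (0,0,1).
For λ=-2: eigenvector (1,1,-2).
For λ=-3: eigenvector (-1,-2,4).
General solution: c_1e^(2t)(0,0,1) + c_2e^(-2t)(1,1,-2) + c_3e^(-3t)(-1,-2,4).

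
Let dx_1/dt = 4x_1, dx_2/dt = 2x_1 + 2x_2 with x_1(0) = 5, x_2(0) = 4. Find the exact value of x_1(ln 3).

405

A = [[4,0],[2,2]]; eigenvalues λ = 2, 4.
Eigenvectors: (0,1) for λ=2, (-1,-1) for λ=4.
From the initial condition, c_1 = -1, c_2 = -5.
x_1(ln 3) = (-1)(3^2)(0) + (-5)(3^4)(-1) = 405.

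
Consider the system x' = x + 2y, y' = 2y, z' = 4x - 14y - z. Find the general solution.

Coefficient matrix A = [[1, 2, 0], [0, 2, 0], [4, -14, -1]].
det(A - λI) = 0 gives eigenvalues λ = 1, -1, 2.
For λ=1: eigenvector (1,0,2).
For λ=-1: eigenvector (0,0,1).
For λ=2: eigenvector (2,1,-2).
General solution: c_1e^(t)(1,0,2) + c_2e^(-t)(0,0,1) + c_3e^(2t)(2,1,-2).

x(t) = c_1e^(t) + 2c_3e^(2t), y(t) = c_3e^(2t), z(t) = 2c_1e^(t) + c_2e^(-t) - 2c_3e^(2t)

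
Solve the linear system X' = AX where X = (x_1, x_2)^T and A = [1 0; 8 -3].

Coefficient matrix A = [[1, 0], [8, -3]].
Characteristic polynomial det(A - λI) = λ^2 + 2λ - 3 = 0.
Eigenvalues λ = -3, 1.
For λ=-3: (A-λI) row 1 is [4, 0], so an eigenvector is (0, 1).
For λ=1: (A-λI) row 2 is [8, -4], so an eigenvector is (1, 2).
General solution: C_1e^(-3t)(0,1) + C_2e^(t)(1,2).

x_1(t) = C_2e^(t), x_2(t) = C_1e^(-3t) + 2C_2e^(t)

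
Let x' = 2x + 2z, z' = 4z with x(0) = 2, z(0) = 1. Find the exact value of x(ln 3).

A = [[2,2],[0,4]]; eigenvalues λ = 4, 2.
Eigenvectors: (1,1) for λ=4, (-1,0) for λ=2.
From the initial condition, c_1 = 1, c_2 = -1.
x(ln 3) = (1)(3^4)(1) + (-1)(3^2)(-1) = 90.

90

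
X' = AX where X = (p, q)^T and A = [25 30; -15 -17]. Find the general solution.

p(t) = C_1e^(4t)sin(3t) + 3C_1e^(4t)cos(3t) + 3C_2e^(4t)sin(3t) - C_2e^(4t)cos(3t), q(t) = -C_1e^(4t)sin(3t) - 2C_1e^(4t)cos(3t) - 2C_2e^(4t)sin(3t) + C_2e^(4t)cos(3t)

Coefficient matrix A = [[25, 30], [-15, -17]].
Characteristic polynomial det(A - λI) = λ^2 - 8λ + 25 = 0.
Eigenvalues λ = 4 ± 3i (complex conjugate pair).
For λ=4+3i: an eigenvector is (3,-2) - i(1,-1) = (3 - i, -2 + i).
A real fundamental pair from Re and Im of e^((4+3i)t)v: X_1 = e^(4t)(cos(3t)·(3,-2) + sin(3t)·(1,-1)), X_2 = e^(4t)(sin(3t)·(3,-2) - cos(3t)·(1,-1)).
General solution: C_1X_1 + C_2X_2.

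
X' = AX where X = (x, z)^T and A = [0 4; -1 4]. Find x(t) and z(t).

x(t) = -2K_1e^(2t) - 2K_2te^(2t) + 3K_2e^(2t), z(t) = -K_1e^(2t) - K_2te^(2t) + K_2e^(2t)

Coefficient matrix A = [[0, 4], [-1, 4]].
Characteristic polynomial det(A - λI) = λ^2 - 4λ + 4 = 0.
Single eigenvalue λ = 2 with algebraic multiplicity 2.
Eigenvector v = (-2,-1); generalized eigenvector w with (A-λI)w=v is (3,1).
General solution: e^(2t)[K_1·v + K_2·(t·v + w)].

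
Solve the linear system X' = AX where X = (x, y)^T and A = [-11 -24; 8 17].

x(t) = -3K_1e^(5t) - 2K_2e^(t), y(t) = 2K_1e^(5t) + K_2e^(t)

Coefficient matrix A = [[-11, -24], [8, 17]].
Characteristic polynomial det(A - λI) = λ^2 - 6λ + 5 = 0.
Eigenvalues λ = 5, 1.
For λ=5: (A-λI) row 1 is [-16, -24], so an eigenvector is (-3, 2).
For λ=1: (A-λI) row 1 is [-12, -24], so an eigenvector is (-2, 1).
General solution: K_1e^(5t)(-3,2) + K_2e^(t)(-2,1).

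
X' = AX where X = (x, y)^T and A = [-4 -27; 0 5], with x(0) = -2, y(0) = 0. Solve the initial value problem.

Coefficient matrix A = [[-4, -27], [0, 5]].
Characteristic polynomial det(A - λI) = λ^2 - λ - 20 = 0.
Eigenvalues λ = 5, -4.
For λ=5: (A-λI) row 1 is [-9, -27], so an eigenvector is (-3, 1).
For λ=-4: (A-λI) row 1 is [0, -27], so an eigenvector is (1, 0).
General solution: K_1e^(5t)(-3,1) + K_2e^(-4t)(1,0).
Applying x(0)=-2, y(0)=0 gives K_1=0, K_2=-2.

x(t) = -2e^(-4t), y(t) = 0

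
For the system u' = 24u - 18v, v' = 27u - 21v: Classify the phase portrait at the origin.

A = [[24,-18],[27,-21]]; det(A-λI) = λ^2 - 3λ - 18.
λ = -3, 6: opposite signs.

saddle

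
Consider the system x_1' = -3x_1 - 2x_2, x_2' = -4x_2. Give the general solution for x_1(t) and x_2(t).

x_1(t) = K_1e^(-3t) + 2K_2e^(-4t), x_2(t) = K_2e^(-4t)

Coefficient matrix A = [[-3, -2], [0, -4]].
Characteristic polynomial det(A - λI) = λ^2 + 7λ + 12 = 0.
Eigenvalues λ = -3, -4.
For λ=-3: (A-λI) row 1 is [0, -2], so an eigenvector is (1, 0).
For λ=-4: (A-λI) row 1 is [1, -2], so an eigenvector is (2, 1).
General solution: K_1e^(-3t)(1,0) + K_2e^(-4t)(2,1).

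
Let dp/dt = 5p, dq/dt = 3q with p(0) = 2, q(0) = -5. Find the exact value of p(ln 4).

2048

A = [[5,0],[0,3]]; eigenvalues λ = 3, 5.
Eigenvectors: (0,1) for λ=3, (-1,0) for λ=5.
From the initial condition, c_1 = -5, c_2 = -2.
p(ln 4) = (-5)(4^3)(0) + (-2)(4^5)(-1) = 2048.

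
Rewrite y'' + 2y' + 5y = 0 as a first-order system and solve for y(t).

Let x_1 = y, x_2 = y'. Then x_1' = x_2 and x_2' = -5x_1 - 2x_2.
A = [[0,1],[-5,-2]]; det(A-λI) = λ^2 + 2λ + 5.
Eigenvalues λ = -1 ± 2i.

y(t) = K_1e^(-t)cos(2t) + K_2e^(-t)sin(2t)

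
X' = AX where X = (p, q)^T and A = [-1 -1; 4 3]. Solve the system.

p(t) = K_1e^(t) + K_2te^(t) + K_2e^(t), q(t) = -2K_1e^(t) - 2K_2te^(t) - 3K_2e^(t)

Coefficient matrix A = [[-1, -1], [4, 3]].
Characteristic polynomial det(A - λI) = λ^2 - 2λ + 1 = 0.
Single eigenvalue λ = 1 with algebraic multiplicity 2.
Eigenvector v = (1,-2); generalized eigenvector w with (A-λI)w=v is (1,-3).
General solution: e^(t)[K_1·v + K_2·(t·v + w)].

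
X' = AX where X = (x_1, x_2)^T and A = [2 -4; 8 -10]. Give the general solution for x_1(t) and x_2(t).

x_1(t) = -C_1e^(-2t) + C_2e^(-6t), x_2(t) = -C_1e^(-2t) + 2C_2e^(-6t)

Coefficient matrix A = [[2, -4], [8, -10]].
Characteristic polynomial det(A - λI) = λ^2 + 8λ + 12 = 0.
Eigenvalues λ = -2, -6.
For λ=-2: (A-λI) row 1 is [4, -4], so an eigenvector is (-1, -1).
For λ=-6: (A-λI) row 1 is [8, -4], so an eigenvector is (1, 2).
General solution: C_1e^(-2t)(-1,-1) + C_2e^(-6t)(1,2).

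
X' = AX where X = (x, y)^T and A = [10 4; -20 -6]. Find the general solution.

x(t) = -K_1e^(2t)cos(4t) - K_2e^(2t)sin(4t), y(t) = K_1e^(2t)sin(4t) + 2K_1e^(2t)cos(4t) + 2K_2e^(2t)sin(4t) - K_2e^(2t)cos(4t)

Coefficient matrix A = [[10, 4], [-20, -6]].
Characteristic polynomial det(A - λI) = λ^2 - 4λ + 20 = 0.
Eigenvalues λ = 2 ± 4i (complex conjugate pair).
For λ=2+4i: an eigenvector is (-1,2) - i(0,1) = (-1, 2 - i).
A real fundamental pair from Re and Im of e^((2+4i)t)v: X_1 = e^(2t)(cos(4t)·(-1,2) + sin(4t)·(0,1)), X_2 = e^(2t)(sin(4t)·(-1,2) - cos(4t)·(0,1)).
General solution: K_1X_1 + K_2X_2.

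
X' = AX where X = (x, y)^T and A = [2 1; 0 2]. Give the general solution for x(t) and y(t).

x(t) = C_1e^(2t) + C_2te^(2t) + 2C_2e^(2t), y(t) = C_2e^(2t)

Coefficient matrix A = [[2, 1], [0, 2]].
Characteristic polynomial det(A - λI) = λ^2 - 4λ + 4 = 0.
Single eigenvalue λ = 2 with algebraic multiplicity 2.
Eigenvector v = (1,0); generalized eigenvector w with (A-λI)w=v is (2,1).
General solution: e^(2t)[C_1·v + C_2·(t·v + w)].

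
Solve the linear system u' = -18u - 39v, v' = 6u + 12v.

Coefficient matrix A = [[-18, -39], [6, 12]].
Characteristic polynomial det(A - λI) = λ^2 + 6λ + 18 = 0.
Eigenvalues λ = -3 ± 3i (complex conjugate pair).
For λ=-3+3i: an eigenvector is (-3,1) - i(2,-1) = (-3 - 2i, 1 + i).
A real fundamental pair from Re and Im of e^((-3+3i)t)v: X_1 = e^(-3t)(cos(3t)·(-3,1) + sin(3t)·(2,-1)), X_2 = e^(-3t)(sin(3t)·(-3,1) - cos(3t)·(2,-1)).
General solution: C_1X_1 + C_2X_2.

u(t) = 2C_1e^(-3t)sin(3t) - 3C_1e^(-3t)cos(3t) - 3C_2e^(-3t)sin(3t) - 2C_2e^(-3t)cos(3t), v(t) = -C_1e^(-3t)sin(3t) + C_1e^(-3t)cos(3t) + C_2e^(-3t)sin(3t) + C_2e^(-3t)cos(3t)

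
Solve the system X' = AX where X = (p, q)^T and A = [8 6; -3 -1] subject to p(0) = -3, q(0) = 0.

Coefficient matrix A = [[8, 6], [-3, -1]].
Characteristic polynomial det(A - λI) = λ^2 - 7λ + 10 = 0.
Eigenvalues λ = 5, 2.
For λ=5: (A-λI) row 1 is [3, 6], so an eigenvector is (2, -1).
For λ=2: (A-λI) row 1 is [6, 6], so an eigenvector is (1, -1).
General solution: c_1e^(5t)(2,-1) + c_2e^(2t)(1,-1).
Applying p(0)=-3, q(0)=0 gives c_1=-3, c_2=3.

p(t) = -6e^(5t) + 3e^(2t), q(t) = 3e^(5t) - 3e^(2t)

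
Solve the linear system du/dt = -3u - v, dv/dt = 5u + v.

Coefficient matrix A = [[-3, -1], [5, 1]].
Characteristic polynomial det(A - λI) = λ^2 + 2λ + 2 = 0.
Eigenvalues λ = -1 ± i (complex conjugate pair).
For λ=-1+i: an eigenvector is (0,-1) - i(1,-2) = (0 - i, -1 + 2i).
A real fundamental pair from Re and Im of e^((-1+i)t)v: X_1 = e^(-t)(cos(t)·(0,-1) + sin(t)·(1,-2)), X_2 = e^(-t)(sin(t)·(0,-1) - cos(t)·(1,-2)).
General solution: K_1X_1 + K_2X_2.

u(t) = K_1e^(-t)sin(t) - K_2e^(-t)cos(t), v(t) = -2K_1e^(-t)sin(t) - K_1e^(-t)cos(t) - K_2e^(-t)sin(t) + 2K_2e^(-t)cos(t)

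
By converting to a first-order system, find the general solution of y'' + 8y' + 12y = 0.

y(t) = c_1e^(-6t) + c_2e^(-2t)

Let x_1 = y, x_2 = y'. Then x_1' = x_2 and x_2' = -12x_1 - 8x_2.
A = [[0,1],[-12,-8]]; det(A-λI) = λ^2 + 8λ + 12.
Eigenvalues λ = -6, -2 with eigenvectors (1,-6), (1,-2).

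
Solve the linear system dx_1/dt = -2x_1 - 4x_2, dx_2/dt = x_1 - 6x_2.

x_1(t) = 2C_1e^(-4t) + 2C_2te^(-4t) - 3C_2e^(-4t), x_2(t) = C_1e^(-4t) + C_2te^(-4t) - 2C_2e^(-4t)

Coefficient matrix A = [[-2, -4], [1, -6]].
Characteristic polynomial det(A - λI) = λ^2 + 8λ + 16 = 0.
Single eigenvalue λ = -4 with algebraic multiplicity 2.
Eigenvector v = (2,1); generalized eigenvector w with (A-λI)w=v is (-3,-2).
General solution: e^(-4t)[C_1·v + C_2·(t·v + w)].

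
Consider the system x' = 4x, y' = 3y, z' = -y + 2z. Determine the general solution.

Coefficient matrix A = [[4, 0, 0], [0, 3, 0], [0, -1, 2]].
det(A - λI) = 0 gives eigenvalues λ = 3, 2, 4.
For λ=3: eigenvector (0,-1,1).
For λ=2: eigenvector (0,0,1).
For λ=4: eigenvector (1,0,0).
General solution: C_1e^(3t)(0,-1,1) + C_2e^(2t)(0,0,1) + C_3e^(4t)(1,0,0).

x(t) = C_3e^(4t), y(t) = -C_1e^(3t), z(t) = C_1e^(3t) + C_2e^(2t)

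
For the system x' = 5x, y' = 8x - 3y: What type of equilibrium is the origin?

saddle

A = [[5,0],[8,-3]]; det(A-λI) = λ^2 - 2λ - 15.
λ = 5, -3: opposite signs.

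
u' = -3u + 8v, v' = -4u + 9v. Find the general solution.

Coefficient matrix A = [[-3, 8], [-4, 9]].
Characteristic polynomial det(A - λI) = λ^2 - 6λ + 5 = 0.
Eigenvalues λ = 1, 5.
For λ=1: (A-λI) row 1 is [-4, 8], so an eigenvector is (-2, -1).
For λ=5: (A-λI) row 1 is [-8, 8], so an eigenvector is (1, 1).
General solution: K_1e^(t)(-2,-1) + K_2e^(5t)(1,1).

u(t) = -2K_1e^(t) + K_2e^(5t), v(t) = -K_1e^(t) + K_2e^(5t)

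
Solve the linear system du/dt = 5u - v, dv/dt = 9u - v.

Coefficient matrix A = [[5, -1], [9, -1]].
Characteristic polynomial det(A - λI) = λ^2 - 4λ + 4 = 0.
Single eigenvalue λ = 2 with algebraic multiplicity 2.
Eigenvector v = (1,3); generalized eigenvector w with (A-λI)w=v is (1,2).
General solution: e^(2t)[K_1·v + K_2·(t·v + w)].

u(t) = K_1e^(2t) + K_2te^(2t) + K_2e^(2t), v(t) = 3K_1e^(2t) + 3K_2te^(2t) + 2K_2e^(2t)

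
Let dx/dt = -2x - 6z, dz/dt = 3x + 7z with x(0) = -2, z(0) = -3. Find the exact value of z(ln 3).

-633

A = [[-2,-6],[3,7]]; eigenvalues λ = 4, 1.
Eigenvectors: (1,-1) for λ=4, (-2,1) for λ=1.
From the initial condition, c_1 = 8, c_2 = 5.
z(ln 3) = (8)(3^4)(-1) + (5)(3^1)(1) = -633.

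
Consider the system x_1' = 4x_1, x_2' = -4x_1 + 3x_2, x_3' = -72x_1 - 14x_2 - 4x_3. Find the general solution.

x_1(t) = K_2e^(4t), x_2(t) = K_1e^(3t) - 4K_2e^(4t), x_3(t) = -2K_1e^(3t) - 2K_2e^(4t) + K_3e^(-4t)

Coefficient matrix A = [[4, 0, 0], [-4, 3, 0], [-72, -14, -4]].
det(A - λI) = 0 gives eigenvalues λ = 3, 4, -4.
For λ=3: eigenvector (0,1,-2).
For λ=4: eigenvector (1,-4,-2).
For λ=-4: eigenvector (0,0,1).
General solution: K_1e^(3t)(0,1,-2) + K_2e^(4t)(1,-4,-2) + K_3e^(-4t)(0,0,1).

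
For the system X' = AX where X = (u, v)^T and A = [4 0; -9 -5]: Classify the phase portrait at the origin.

A = [[4,0],[-9,-5]]; det(A-λI) = λ^2 + λ - 20.
λ = -5, 4: opposite signs.

saddle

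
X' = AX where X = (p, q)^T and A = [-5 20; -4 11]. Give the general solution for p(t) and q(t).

Coefficient matrix A = [[-5, 20], [-4, 11]].
Characteristic polynomial det(A - λI) = λ^2 - 6λ + 25 = 0.
Eigenvalues λ = 3 ± 4i (complex conjugate pair).
For λ=3+4i: an eigenvector is (2,1) - i(1,0) = (2 - i, 1).
A real fundamental pair from Re and Im of e^((3+4i)t)v: X_1 = e^(3t)(cos(4t)·(2,1) + sin(4t)·(1,0)), X_2 = e^(3t)(sin(4t)·(2,1) - cos(4t)·(1,0)).
General solution: K_1X_1 + K_2X_2.

p(t) = K_1e^(3t)sin(4t) + 2K_1e^(3t)cos(4t) + 2K_2e^(3t)sin(4t) - K_2e^(3t)cos(4t), q(t) = K_1e^(3t)cos(4t) + K_2e^(3t)sin(4t)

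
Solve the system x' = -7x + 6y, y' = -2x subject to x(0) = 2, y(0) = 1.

Coefficient matrix A = [[-7, 6], [-2, 0]].
Characteristic polynomial det(A - λI) = λ^2 + 7λ + 12 = 0.
Eigenvalues λ = -3, -4.
For λ=-3: (A-λI) row 1 is [-4, 6], so an eigenvector is (-3, -2).
For λ=-4: (A-λI) row 1 is [-3, 6], so an eigenvector is (2, 1).
General solution: K_1e^(-3t)(-3,-2) + K_2e^(-4t)(2,1).
Applying x(0)=2, y(0)=1 gives K_1=0, K_2=1.

x(t) = 2e^(-4t), y(t) = e^(-4t)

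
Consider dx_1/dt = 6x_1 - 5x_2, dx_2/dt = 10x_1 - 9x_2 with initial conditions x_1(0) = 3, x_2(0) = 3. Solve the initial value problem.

Coefficient matrix A = [[6, -5], [10, -9]].
Characteristic polynomial det(A - λI) = λ^2 + 3λ - 4 = 0.
Eigenvalues λ = 1, -4.
For λ=1: (A-λI) row 1 is [5, -5], so an eigenvector is (-1, -1).
For λ=-4: (A-λI) row 1 is [10, -5], so an eigenvector is (1, 2).
General solution: K_1e^(t)(-1,-1) + K_2e^(-4t)(1,2).
Applying x_1(0)=3, x_2(0)=3 gives K_1=-3, K_2=0.

x_1(t) = 3e^(t), x_2(t) = 3e^(t)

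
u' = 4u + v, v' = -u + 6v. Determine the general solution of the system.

u(t) = -c_1e^(5t) - c_2te^(5t) - c_2e^(5t), v(t) = -c_1e^(5t) - c_2te^(5t) - 2c_2e^(5t)

Coefficient matrix A = [[4, 1], [-1, 6]].
Characteristic polynomial det(A - λI) = λ^2 - 10λ + 25 = 0.
Single eigenvalue λ = 5 with algebraic multiplicity 2.
Eigenvector v = (-1,-1); generalized eigenvector w with (A-λI)w=v is (-1,-2).
General solution: e^(5t)[c_1·v + c_2·(t·v + w)].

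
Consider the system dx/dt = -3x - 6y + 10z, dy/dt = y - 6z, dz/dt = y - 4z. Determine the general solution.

Coefficient matrix A = [[-3, -6, 10], [0, 1, -6], [0, 1, -4]].
det(A - λI) = 0 gives eigenvalues λ = -2, -1, -3.
For λ=-2: eigenvector (-2,2,1).
For λ=-1: eigenvector (-4,3,1).
For λ=-3: eigenvector (1,0,0).
General solution: c_1e^(-2t)(-2,2,1) + c_2e^(-t)(-4,3,1) + c_3e^(-3t)(1,0,0).

x(t) = -2c_1e^(-2t) - 4c_2e^(-t) + c_3e^(-3t), y(t) = 2c_1e^(-2t) + 3c_2e^(-t), z(t) = c_1e^(-2t) + c_2e^(-t)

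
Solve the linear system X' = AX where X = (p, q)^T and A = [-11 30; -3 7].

p(t) = -c_1e^(-2t)sin(3t) - 3c_1e^(-2t)cos(3t) - 3c_2e^(-2t)sin(3t) + c_2e^(-2t)cos(3t), q(t) = -c_1e^(-2t)cos(3t) - c_2e^(-2t)sin(3t)

Coefficient matrix A = [[-11, 30], [-3, 7]].
Characteristic polynomial det(A - λI) = λ^2 + 4λ + 13 = 0.
Eigenvalues λ = -2 ± 3i (complex conjugate pair).
For λ=-2+3i: an eigenvector is (-3,-1) - i(-1,0) = (-3 + i, -1).
A real fundamental pair from Re and Im of e^((-2+3i)t)v: X_1 = e^(-2t)(cos(3t)·(-3,-1) + sin(3t)·(-1,0)), X_2 = e^(-2t)(sin(3t)·(-3,-1) - cos(3t)·(-1,0)).
General solution: c_1X_1 + c_2X_2.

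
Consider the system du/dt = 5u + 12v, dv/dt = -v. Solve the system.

Coefficient matrix A = [[5, 12], [0, -1]].
Characteristic polynomial det(A - λI) = λ^2 - 4λ - 5 = 0.
Eigenvalues λ = 5, -1.
For λ=5: (A-λI) row 1 is [0, 12], so an eigenvector is (-1, 0).
For λ=-1: (A-λI) row 1 is [6, 12], so an eigenvector is (-2, 1).
General solution: K_1e^(5t)(-1,0) + K_2e^(-t)(-2,1).

u(t) = -K_1e^(5t) - 2K_2e^(-t), v(t) = K_2e^(-t)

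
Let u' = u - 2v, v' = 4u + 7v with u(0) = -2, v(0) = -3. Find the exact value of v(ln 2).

A = [[1,-2],[4,7]]; eigenvalues λ = 5, 3.
Eigenvectors: (1,-2) for λ=5, (-1,1) for λ=3.
From the initial condition, c_1 = 5, c_2 = 7.
v(ln 2) = (5)(2^5)(-2) + (7)(2^3)(1) = -264.

-264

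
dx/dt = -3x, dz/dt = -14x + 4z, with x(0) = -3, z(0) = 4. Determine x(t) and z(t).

Coefficient matrix A = [[-3, 0], [-14, 4]].
Characteristic polynomial det(A - λI) = λ^2 - λ - 12 = 0.
Eigenvalues λ = 4, -3.
For λ=4: (A-λI) row 1 is [-7, 0], so an eigenvector is (0, 1).
For λ=-3: (A-λI) row 2 is [-14, 7], so an eigenvector is (1, 2).
General solution: K_1e^(4t)(0,1) + K_2e^(-3t)(1,2).
Applying x(0)=-3, z(0)=4 gives K_1=10, K_2=-3.

x(t) = -3e^(-3t), z(t) = 10e^(4t) - 6e^(-3t)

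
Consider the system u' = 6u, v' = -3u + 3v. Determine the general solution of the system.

Coefficient matrix A = [[6, 0], [-3, 3]].
Characteristic polynomial det(A - λI) = λ^2 - 9λ + 18 = 0.
Eigenvalues λ = 3, 6.
For λ=3: (A-λI) row 1 is [3, 0], so an eigenvector is (0, 1).
For λ=6: (A-λI) row 2 is [-3, -3], so an eigenvector is (1, -1).
General solution: K_1e^(3t)(0,1) + K_2e^(6t)(1,-1).

u(t) = K_2e^(6t), v(t) = K_1e^(3t) - K_2e^(6t)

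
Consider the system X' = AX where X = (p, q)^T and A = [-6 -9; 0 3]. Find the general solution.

Coefficient matrix A = [[-6, -9], [0, 3]].
Characteristic polynomial det(A - λI) = λ^2 + 3λ - 18 = 0.
Eigenvalues λ = 3, -6.
For λ=3: (A-λI) row 1 is [-9, -9], so an eigenvector is (1, -1).
For λ=-6: (A-λI) row 1 is [0, -9], so an eigenvector is (-1, 0).
General solution: K_1e^(3t)(1,-1) + K_2e^(-6t)(-1,0).

p(t) = K_1e^(3t) - K_2e^(-6t), q(t) = -K_1e^(3t)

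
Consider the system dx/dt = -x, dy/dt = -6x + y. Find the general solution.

x(t) = -K_2e^(-t), y(t) = K_1e^(t) - 3K_2e^(-t)

Coefficient matrix A = [[-1, 0], [-6, 1]].
Characteristic polynomial det(A - λI) = λ^2 - 1 = 0.
Eigenvalues λ = 1, -1.
For λ=1: (A-λI) row 1 is [-2, 0], so an eigenvector is (0, 1).
For λ=-1: (A-λI) row 2 is [-6, 2], so an eigenvector is (-1, -3).
General solution: K_1e^(t)(0,1) + K_2e^(-t)(-1,-3).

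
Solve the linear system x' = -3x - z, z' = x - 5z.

Coefficient matrix A = [[-3, -1], [1, -5]].
Characteristic polynomial det(A - λI) = λ^2 + 8λ + 16 = 0.
Single eigenvalue λ = -4 with algebraic multiplicity 2.
Eigenvector v = (-1,-1); generalized eigenvector w with (A-λI)w=v is (-2,-1).
General solution: e^(-4t)[c_1·v + c_2·(t·v + w)].

x(t) = -c_1e^(-4t) - c_2te^(-4t) - 2c_2e^(-4t), z(t) = -c_1e^(-4t) - c_2te^(-4t) - c_2e^(-4t)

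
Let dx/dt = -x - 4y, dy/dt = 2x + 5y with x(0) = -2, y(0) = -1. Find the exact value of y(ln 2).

A = [[-1,-4],[2,5]]; eigenvalues λ = 1, 3.
Eigenvectors: (2,-1) for λ=1, (1,-1) for λ=3.
From the initial condition, c_1 = -3, c_2 = 4.
y(ln 2) = (-3)(2^1)(-1) + (4)(2^3)(-1) = -26.

-26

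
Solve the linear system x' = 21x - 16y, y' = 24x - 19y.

x(t) = -2c_1e^(-3t) + c_2e^(5t), y(t) = -3c_1e^(-3t) + c_2e^(5t)

Coefficient matrix A = [[21, -16], [24, -19]].
Characteristic polynomial det(A - λI) = λ^2 - 2λ - 15 = 0.
Eigenvalues λ = -3, 5.
For λ=-3: (A-λI) row 1 is [24, -16], so an eigenvector is (-2, -3).
For λ=5: (A-λI) row 1 is [16, -16], so an eigenvector is (1, 1).
General solution: c_1e^(-3t)(-2,-3) + c_2e^(5t)(1,1).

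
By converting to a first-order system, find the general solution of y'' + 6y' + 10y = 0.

Let x_1 = y, x_2 = y'. Then x_1' = x_2 and x_2' = -10x_1 - 6x_2.
A = [[0,1],[-10,-6]]; det(A-λI) = λ^2 + 6λ + 10.
Eigenvalues λ = -3 ± i.

y(t) = C_1e^(-3t)cos(t) + C_2e^(-3t)sin(t)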